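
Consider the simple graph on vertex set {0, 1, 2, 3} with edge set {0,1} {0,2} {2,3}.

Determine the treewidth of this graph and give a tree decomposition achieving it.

The largest bag has 2 vertices, giving width 1; this decomposition certifies tw(G) ≤ 1. Since G has at least one edge (e.g. 1–0), it is not an edgeless graph, so tw(G) ≥ 1. Hence tw(G) = 1 exactly.

Treewidth 1.
One optimal decomposition is:
Bags: B1 = {0, 1}  B2 = {0, 2}  B3 = {2, 3}
Tree: B1–B2, B2–B3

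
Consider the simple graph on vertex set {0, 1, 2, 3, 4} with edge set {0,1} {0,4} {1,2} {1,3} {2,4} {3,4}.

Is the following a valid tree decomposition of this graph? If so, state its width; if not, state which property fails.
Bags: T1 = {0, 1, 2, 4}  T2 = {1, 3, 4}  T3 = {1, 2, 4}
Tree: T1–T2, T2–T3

A tree decomposition must satisfy three properties: every vertex lies in some bag; for every edge, both endpoints lie together in some bag; and for every vertex, the bags containing it form a connected subtree. Here bags containing vertex 2 are not connected in the tree, so the decomposition is invalid.

No — bags containing vertex 2 are not connected in the tree.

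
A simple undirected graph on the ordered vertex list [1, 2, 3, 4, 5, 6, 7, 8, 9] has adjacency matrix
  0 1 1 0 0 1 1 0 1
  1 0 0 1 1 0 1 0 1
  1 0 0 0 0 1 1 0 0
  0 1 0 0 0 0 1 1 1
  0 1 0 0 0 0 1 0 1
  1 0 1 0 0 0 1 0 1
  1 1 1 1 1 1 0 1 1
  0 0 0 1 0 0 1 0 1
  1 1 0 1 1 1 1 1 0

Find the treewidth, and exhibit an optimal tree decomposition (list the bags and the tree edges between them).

Treewidth 3.
One such decomposition:
Bags: B1 = {2, 4, 7, 9}  B2 = {4, 7, 8, 9}  B3 = {2, 5, 7, 9}  B4 = {1, 2, 7, 9}  B5 = {1, 6, 7, 9}  B6 = {1, 3, 6, 7}
Tree: B1–B2, B1–B3, B1–B4, B4–B5, B5–B6

Every bag has size at most 4, so the width is 4 − 1 = 3 and tw(G) ≤ 3. On the other hand G contains the 4-clique {4, 7, 8, 9}. A clique must lie in a single bag of any decomposition, so no decomposition can have width below 3. Hence tw(G) = 3 exactly.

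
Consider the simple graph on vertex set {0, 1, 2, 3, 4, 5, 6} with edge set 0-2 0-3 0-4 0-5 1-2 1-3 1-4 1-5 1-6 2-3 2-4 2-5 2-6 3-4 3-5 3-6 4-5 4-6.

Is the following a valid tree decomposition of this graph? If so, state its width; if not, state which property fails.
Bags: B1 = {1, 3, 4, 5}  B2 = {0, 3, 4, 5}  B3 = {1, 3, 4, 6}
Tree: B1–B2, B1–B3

No — vertex 2 appears in no bag.

A tree decomposition must satisfy three properties: every vertex lies in some bag; for every edge, both endpoints lie together in some bag; and for every vertex, the bags containing it form a connected subtree. Here vertex 2 appears in no bag, so the decomposition is invalid.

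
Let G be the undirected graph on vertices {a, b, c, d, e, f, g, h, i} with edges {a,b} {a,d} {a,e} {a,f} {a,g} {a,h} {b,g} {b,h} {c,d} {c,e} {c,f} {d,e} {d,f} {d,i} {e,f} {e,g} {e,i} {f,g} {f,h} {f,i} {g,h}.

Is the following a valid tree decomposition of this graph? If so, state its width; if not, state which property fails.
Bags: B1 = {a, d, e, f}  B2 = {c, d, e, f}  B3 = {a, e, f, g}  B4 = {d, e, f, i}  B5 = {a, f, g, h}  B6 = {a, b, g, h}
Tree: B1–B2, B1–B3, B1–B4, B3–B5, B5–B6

Yes; width 3.

Every vertex of G appears in some bag (union = {a, b, c, d, e, f, g, h, i}); every edge is covered by a bag; and for each vertex v the set of bags containing v is connected in the bag tree. The decomposition is therefore valid. The largest bag has 4 vertices, so the width is 3.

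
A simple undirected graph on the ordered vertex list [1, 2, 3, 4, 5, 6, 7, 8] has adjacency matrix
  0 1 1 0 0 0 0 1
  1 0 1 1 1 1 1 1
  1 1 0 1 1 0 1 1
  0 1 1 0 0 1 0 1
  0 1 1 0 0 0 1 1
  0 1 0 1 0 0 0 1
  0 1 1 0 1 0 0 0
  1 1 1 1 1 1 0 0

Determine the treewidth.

A width-3 tree decomposition is:
Bags: B1 = {2, 3, 5, 8}  B2 = {2, 3, 4, 8}  B3 = {2, 4, 6, 8}  B4 = {1, 2, 3, 8}  B5 = {2, 3, 5, 7}
Tree: B1–B2, B2–B3, B1–B4, B1–B5
Each bag holds 4 vertices, so the decomposition has width 3, which upper-bounds the treewidth. For the lower bound, the 4 vertices {1, 2, 3, 8} are pairwise adjacent, and any tree decomposition puts a clique entirely inside one bag — forcing width ≥ 3. Therefore the treewidth is 3.

3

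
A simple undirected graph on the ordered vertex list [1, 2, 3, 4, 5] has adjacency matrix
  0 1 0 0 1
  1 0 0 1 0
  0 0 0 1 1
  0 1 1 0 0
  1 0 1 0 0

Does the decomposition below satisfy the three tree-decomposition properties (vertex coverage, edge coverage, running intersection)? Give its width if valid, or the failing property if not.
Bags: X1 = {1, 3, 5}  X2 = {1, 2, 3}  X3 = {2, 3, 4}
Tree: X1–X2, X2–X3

Vertex coverage: the bags together contain {1, 2, 3, 4, 5}, the full vertex set. Edge coverage: each edge of G has both endpoints in at least one bag. Running intersection: for every vertex, the bags containing it form a connected subtree. All three properties hold, so this is a valid tree decomposition of width max|bag| − 1 = 2, and hence tw(G) ≤ 2.

Yes; width 2.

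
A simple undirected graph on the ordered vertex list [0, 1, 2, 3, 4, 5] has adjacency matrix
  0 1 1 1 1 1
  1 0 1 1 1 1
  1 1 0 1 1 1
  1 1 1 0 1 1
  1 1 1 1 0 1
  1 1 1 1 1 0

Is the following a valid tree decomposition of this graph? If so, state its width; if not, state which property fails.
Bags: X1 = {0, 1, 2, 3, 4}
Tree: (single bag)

A tree decomposition must satisfy three properties: every vertex lies in some bag; for every edge, both endpoints lie together in some bag; and for every vertex, the bags containing it form a connected subtree. Here vertex 5 appears in no bag, so the decomposition is invalid.

No — vertex 5 appears in no bag.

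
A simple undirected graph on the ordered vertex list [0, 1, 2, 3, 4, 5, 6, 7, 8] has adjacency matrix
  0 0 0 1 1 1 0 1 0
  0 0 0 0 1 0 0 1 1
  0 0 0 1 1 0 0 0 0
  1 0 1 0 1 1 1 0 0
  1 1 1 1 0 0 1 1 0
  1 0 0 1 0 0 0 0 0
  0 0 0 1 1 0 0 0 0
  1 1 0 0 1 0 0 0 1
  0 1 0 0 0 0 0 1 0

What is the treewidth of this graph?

A width-2 tree decomposition is:
Bags: B1 = {0, 4, 7}  B2 = {1, 4, 7}  B3 = {1, 7, 8}  B4 = {0, 3, 4}  B5 = {0, 3, 5}  B6 = {2, 3, 4}  B7 = {3, 4, 6}
Tree: B1–B2, B2–B3, B1–B4, B4–B5, B4–B6, B6–B7
The largest bag has 3 vertices, giving width 2; this decomposition certifies tw(G) ≤ 2. Conversely, {1, 7, 8} is a clique of size 3, and the vertices of any clique must share a bag in every tree decomposition; so some bag has ≥ 3 vertices and tw(G) ≥ 2. Therefore the treewidth is 2.

2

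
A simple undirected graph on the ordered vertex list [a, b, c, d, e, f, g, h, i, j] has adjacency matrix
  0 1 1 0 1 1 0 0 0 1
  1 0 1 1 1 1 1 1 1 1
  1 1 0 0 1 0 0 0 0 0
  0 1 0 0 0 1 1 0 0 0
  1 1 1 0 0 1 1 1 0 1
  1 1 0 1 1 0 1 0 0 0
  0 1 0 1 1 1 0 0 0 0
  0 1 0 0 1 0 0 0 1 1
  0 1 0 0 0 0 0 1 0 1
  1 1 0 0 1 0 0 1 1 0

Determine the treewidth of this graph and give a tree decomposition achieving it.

Treewidth 3.
One optimal decomposition is:
Bags: B1 = {b, h, i, j}  B2 = {b, e, h, j}  B3 = {a, b, e, j}  B4 = {a, b, e, f}  B5 = {b, e, f, g}  B6 = {a, b, c, e}  B7 = {b, d, f, g}
Tree: B1–B2, B2–B3, B3–B4, B4–B5, B3–B6, B5–B7

The largest bag has 4 vertices, giving width 3; this decomposition certifies tw(G) ≤ 3. Conversely, {b, d, f, g} is a clique of size 4, and the vertices of any clique must share a bag in every tree decomposition; so some bag has ≥ 4 vertices and tw(G) ≥ 3. Hence tw(G) = 3 exactly.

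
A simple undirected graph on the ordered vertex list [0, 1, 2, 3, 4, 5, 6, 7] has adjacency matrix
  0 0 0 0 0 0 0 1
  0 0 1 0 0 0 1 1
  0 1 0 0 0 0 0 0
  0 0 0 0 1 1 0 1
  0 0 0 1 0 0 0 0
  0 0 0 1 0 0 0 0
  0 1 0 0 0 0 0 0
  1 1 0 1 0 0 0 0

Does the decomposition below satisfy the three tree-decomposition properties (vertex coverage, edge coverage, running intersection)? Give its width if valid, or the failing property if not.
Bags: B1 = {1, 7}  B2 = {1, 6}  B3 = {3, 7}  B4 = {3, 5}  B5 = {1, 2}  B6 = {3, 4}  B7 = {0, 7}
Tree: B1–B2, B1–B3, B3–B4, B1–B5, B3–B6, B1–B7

Every vertex of G appears in some bag (union = {0, 1, 2, 3, 4, 5, 6, 7}); every edge is covered by a bag; and for each vertex v the set of bags containing v is connected in the bag tree. The decomposition is therefore valid. The largest bag has 2 vertices, so the width is 1.

Yes; width 1.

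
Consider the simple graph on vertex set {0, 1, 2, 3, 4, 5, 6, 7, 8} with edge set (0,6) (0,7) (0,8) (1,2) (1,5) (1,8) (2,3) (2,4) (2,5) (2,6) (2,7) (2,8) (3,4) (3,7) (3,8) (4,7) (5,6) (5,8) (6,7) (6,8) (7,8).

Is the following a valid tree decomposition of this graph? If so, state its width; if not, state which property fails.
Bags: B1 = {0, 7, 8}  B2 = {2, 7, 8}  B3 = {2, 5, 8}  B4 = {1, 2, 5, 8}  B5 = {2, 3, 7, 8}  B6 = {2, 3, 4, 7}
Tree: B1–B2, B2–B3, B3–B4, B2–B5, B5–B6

No — vertex 6 appears in no bag.

A tree decomposition must satisfy three properties: every vertex lies in some bag; for every edge, both endpoints lie together in some bag; and for every vertex, the bags containing it form a connected subtree. Here vertex 6 appears in no bag, so the decomposition is invalid.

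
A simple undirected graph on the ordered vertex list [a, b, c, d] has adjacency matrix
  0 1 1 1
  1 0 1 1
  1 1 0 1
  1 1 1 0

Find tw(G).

3

A width-3 tree decomposition is:
Bags: B1 = {a, b, c, d}
Tree: (single bag)
With just one bag of size 4, the width is 4 − 1 = 3, so tw(G) ≤ 3. On the other hand G contains the 4-clique {a, b, c, d}. A clique must lie in a single bag of any decomposition, so no decomposition can have width below 3. Combining the bounds, tw(G) = 3.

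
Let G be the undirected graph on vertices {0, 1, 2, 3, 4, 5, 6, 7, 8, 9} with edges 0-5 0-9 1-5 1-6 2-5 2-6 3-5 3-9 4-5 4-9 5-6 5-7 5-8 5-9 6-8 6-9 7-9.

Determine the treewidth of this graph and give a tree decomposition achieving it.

Treewidth 2.
Bags: B1 = {5, 6, 8}  B2 = {2, 5, 6}  B3 = {5, 6, 9}  B4 = {3, 5, 9}  B5 = {4, 5, 9}  B6 = {5, 7, 9}  B7 = {1, 5, 6}  B8 = {0, 5, 9}
Tree: B1–B2, B1–B3, B3–B4, B4–B5, B4–B6, B3–B7, B5–B8

Each bag holds 3 vertices, so the decomposition has width 2, which upper-bounds the treewidth. On the other hand G contains the 3-clique {5, 6, 8}. A clique must lie in a single bag of any decomposition, so no decomposition can have width below 2. The upper and lower bounds meet at 2, so that is the treewidth.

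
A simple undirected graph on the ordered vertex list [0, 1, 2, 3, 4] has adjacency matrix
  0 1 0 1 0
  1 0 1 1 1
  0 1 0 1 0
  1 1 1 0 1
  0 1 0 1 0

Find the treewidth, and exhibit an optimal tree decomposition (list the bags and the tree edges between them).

Each bag holds 3 vertices, so the decomposition has width 2, which upper-bounds the treewidth. For the lower bound, the 3 vertices {0, 1, 3} are pairwise adjacent, and any tree decomposition puts a clique entirely inside one bag — forcing width ≥ 2. Hence tw(G) = 2 exactly.

Treewidth 2.
Bags: B1 = {1, 2, 3}  B2 = {1, 3, 4}  B3 = {0, 1, 3}
Tree: B1–B2, B2–B3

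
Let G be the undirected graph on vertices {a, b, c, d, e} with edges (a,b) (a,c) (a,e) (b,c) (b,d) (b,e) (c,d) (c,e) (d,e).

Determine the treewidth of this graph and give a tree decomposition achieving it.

Treewidth 3.
One optimal decomposition is:
Bags: B1 = {a, b, c, e}  B2 = {b, c, d, e}
Tree: B1–B2

Every bag has size at most 4, so the width is 4 − 1 = 3 and tw(G) ≤ 3. Conversely, {b, c, d, e} is a clique of size 4, and the vertices of any clique must share a bag in every tree decomposition; so some bag has ≥ 4 vertices and tw(G) ≥ 3. Hence tw(G) = 3 exactly.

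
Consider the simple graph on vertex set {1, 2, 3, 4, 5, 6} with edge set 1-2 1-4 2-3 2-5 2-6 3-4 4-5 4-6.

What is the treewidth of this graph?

2

A width-2 tree decomposition is:
Bags: B1 = {2, 3, 4}  B2 = {2, 4, 5}  B3 = {2, 4, 6}  B4 = {1, 2, 4}
Tree: B1–B2, B2–B3, B3–B4
Each bag holds 3 vertices, so the decomposition has width 2, which upper-bounds the treewidth. The edges 3–2–5–4–3 form a cycle, so G is not a tree and its treewidth is at least 2. The upper and lower bounds meet at 2, so that is the treewidth.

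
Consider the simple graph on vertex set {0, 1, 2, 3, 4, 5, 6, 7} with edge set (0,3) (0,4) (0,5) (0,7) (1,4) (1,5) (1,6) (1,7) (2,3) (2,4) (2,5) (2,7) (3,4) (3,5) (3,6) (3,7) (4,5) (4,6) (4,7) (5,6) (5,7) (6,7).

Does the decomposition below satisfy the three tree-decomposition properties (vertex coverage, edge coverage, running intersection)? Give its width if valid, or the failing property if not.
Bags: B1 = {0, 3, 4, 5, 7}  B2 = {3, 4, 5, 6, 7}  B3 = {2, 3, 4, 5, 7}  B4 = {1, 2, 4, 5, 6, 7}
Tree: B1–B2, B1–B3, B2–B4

A tree decomposition must satisfy three properties: every vertex lies in some bag; for every edge, both endpoints lie together in some bag; and for every vertex, the bags containing it form a connected subtree. Here bags containing vertex 2 are not connected in the tree, so the decomposition is invalid.

No — bags containing vertex 2 are not connected in the tree.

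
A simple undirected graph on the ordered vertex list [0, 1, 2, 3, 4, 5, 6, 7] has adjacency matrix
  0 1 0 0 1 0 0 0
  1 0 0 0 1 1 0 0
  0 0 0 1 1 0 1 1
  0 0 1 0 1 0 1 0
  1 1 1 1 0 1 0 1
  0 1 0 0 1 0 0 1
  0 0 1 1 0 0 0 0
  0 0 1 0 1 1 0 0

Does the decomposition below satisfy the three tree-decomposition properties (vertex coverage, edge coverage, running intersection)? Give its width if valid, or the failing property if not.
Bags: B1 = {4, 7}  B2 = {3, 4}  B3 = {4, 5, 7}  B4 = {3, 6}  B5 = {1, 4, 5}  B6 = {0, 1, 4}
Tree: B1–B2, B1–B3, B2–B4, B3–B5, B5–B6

No — vertex 2 appears in no bag.

A tree decomposition must satisfy three properties: every vertex lies in some bag; for every edge, both endpoints lie together in some bag; and for every vertex, the bags containing it form a connected subtree. Here vertex 2 appears in no bag, so the decomposition is invalid.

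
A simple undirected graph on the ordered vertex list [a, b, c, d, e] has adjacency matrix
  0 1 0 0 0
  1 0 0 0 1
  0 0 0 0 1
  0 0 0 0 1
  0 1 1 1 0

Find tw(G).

A width-1 tree decomposition is:
Bags: B1 = {a, b}  B2 = {b, e}  B3 = {d, e}  B4 = {c, e}
Tree: B1–B2, B2–B3, B3–B4
Each bag holds 2 vertices, so the decomposition has width 1, which upper-bounds the treewidth. G has an edge, so its treewidth is at least 1. Combining the bounds, tw(G) = 1.

1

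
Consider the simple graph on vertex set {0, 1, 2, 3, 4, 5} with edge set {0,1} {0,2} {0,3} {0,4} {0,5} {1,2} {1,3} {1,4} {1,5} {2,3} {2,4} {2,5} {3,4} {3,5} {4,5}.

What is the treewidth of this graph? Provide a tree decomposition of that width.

With just one bag of size 6, the width is 6 − 1 = 5, so tw(G) ≤ 5. For the lower bound, the 6 vertices {0, 1, 2, 3, 4, 5} are pairwise adjacent, and any tree decomposition puts a clique entirely inside one bag — forcing width ≥ 5. Combining the bounds, tw(G) = 5.

Treewidth 5.
One optimal decomposition is:
Bags: B1 = {0, 1, 2, 3, 4, 5}
Tree: (single bag)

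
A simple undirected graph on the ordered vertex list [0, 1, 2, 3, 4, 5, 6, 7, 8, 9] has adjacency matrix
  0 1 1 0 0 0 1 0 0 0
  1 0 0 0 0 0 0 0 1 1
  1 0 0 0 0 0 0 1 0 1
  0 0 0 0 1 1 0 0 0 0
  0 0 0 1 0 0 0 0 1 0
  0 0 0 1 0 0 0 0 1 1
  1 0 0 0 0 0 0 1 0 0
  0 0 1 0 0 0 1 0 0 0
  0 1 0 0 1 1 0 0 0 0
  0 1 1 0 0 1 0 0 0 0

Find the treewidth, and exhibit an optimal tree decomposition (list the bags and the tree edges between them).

Treewidth 2.
One such decomposition:
Bags: B1 = {3, 4, 8}  B2 = {3, 5, 8}  B3 = {1, 5, 8}  B4 = {1, 5, 9}  B5 = {0, 1, 9}  B6 = {0, 2, 9}  B7 = {0, 2, 6}  B8 = {2, 6, 7}
Tree: B1–B2, B2–B3, B3–B4, B4–B5, B5–B6, B6–B7, B7–B8

Each bag holds 3 vertices, so the decomposition has width 2, which upper-bounds the treewidth. Since 4–3–5–8–4 is a cycle in G, G is not acyclic. Forests are exactly the graphs of treewidth ≤ 1, so tw(G) ≥ 2. Therefore the treewidth is 2.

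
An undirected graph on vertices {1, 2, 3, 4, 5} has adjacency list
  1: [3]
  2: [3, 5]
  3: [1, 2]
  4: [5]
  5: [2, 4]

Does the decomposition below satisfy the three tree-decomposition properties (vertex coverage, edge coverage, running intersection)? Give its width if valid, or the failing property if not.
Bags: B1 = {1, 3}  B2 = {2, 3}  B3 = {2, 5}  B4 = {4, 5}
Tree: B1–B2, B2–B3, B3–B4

Every vertex of G appears in some bag (union = {1, 2, 3, 4, 5}); every edge is covered by a bag; and for each vertex v the set of bags containing v is connected in the bag tree. The decomposition is therefore valid. The largest bag has 2 vertices, so the width is 1.

Yes; width 1.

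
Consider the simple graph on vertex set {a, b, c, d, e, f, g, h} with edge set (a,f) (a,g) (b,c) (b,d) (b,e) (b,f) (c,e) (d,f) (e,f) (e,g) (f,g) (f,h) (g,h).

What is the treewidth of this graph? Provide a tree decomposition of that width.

Treewidth 2.
Bags: B1 = {f, g, h}  B2 = {e, f, g}  B3 = {b, e, f}  B4 = {a, f, g}  B5 = {b, d, f}  B6 = {b, c, e}
Tree: B1–B2, B2–B3, B2–B4, B3–B5, B3–B6

The largest bag has 3 vertices, giving width 2; this decomposition certifies tw(G) ≤ 2. Conversely, {b, c, e} is a clique of size 3, and the vertices of any clique must share a bag in every tree decomposition; so some bag has ≥ 3 vertices and tw(G) ≥ 2. The upper and lower bounds meet at 2, so that is the treewidth.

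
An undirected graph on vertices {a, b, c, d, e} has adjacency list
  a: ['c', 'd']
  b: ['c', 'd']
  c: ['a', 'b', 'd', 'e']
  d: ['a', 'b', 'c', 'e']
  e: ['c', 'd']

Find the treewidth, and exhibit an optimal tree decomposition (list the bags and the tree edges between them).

The largest bag has 3 vertices, giving width 2; this decomposition certifies tw(G) ≤ 2. For the lower bound, the 3 vertices {c, d, e} are pairwise adjacent, and any tree decomposition puts a clique entirely inside one bag — forcing width ≥ 2. Hence tw(G) = 2 exactly.

Treewidth 2.
One optimal decomposition is:
Bags: B1 = {c, d, e}  B2 = {b, c, d}  B3 = {a, c, d}
Tree: B1–B2, B2–B3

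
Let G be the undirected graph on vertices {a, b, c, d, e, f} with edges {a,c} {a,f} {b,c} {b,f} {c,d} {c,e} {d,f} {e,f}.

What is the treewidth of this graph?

2

A width-2 tree decomposition is:
Bags: B1 = {c, e, f}  B2 = {c, d, f}  B3 = {a, c, f}  B4 = {b, c, f}
Tree: B1–B2, B2–B3, B3–B4
Each bag holds 3 vertices, so the decomposition has width 2, which upper-bounds the treewidth. For the lower bound, G contains the cycle c–e–f–d–c, so G is not a forest; only forests have treewidth ≤ 1, hence tw(G) ≥ 2. The upper and lower bounds meet at 2, so that is the treewidth.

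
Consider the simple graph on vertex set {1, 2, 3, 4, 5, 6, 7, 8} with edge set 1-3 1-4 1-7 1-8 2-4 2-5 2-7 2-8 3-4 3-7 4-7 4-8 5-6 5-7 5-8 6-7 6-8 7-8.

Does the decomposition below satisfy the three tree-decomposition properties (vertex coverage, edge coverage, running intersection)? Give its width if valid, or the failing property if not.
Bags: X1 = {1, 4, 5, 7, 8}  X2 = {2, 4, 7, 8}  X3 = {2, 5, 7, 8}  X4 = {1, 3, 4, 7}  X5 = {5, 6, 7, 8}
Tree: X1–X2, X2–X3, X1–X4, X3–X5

A tree decomposition must satisfy three properties: every vertex lies in some bag; for every edge, both endpoints lie together in some bag; and for every vertex, the bags containing it form a connected subtree. Here bags containing vertex 5 are not connected in the tree, so the decomposition is invalid.

No — bags containing vertex 5 are not connected in the tree.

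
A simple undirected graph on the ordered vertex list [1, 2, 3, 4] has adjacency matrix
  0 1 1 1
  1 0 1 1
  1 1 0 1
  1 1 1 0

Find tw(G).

3

A width-3 tree decomposition is:
Bags: B1 = {1, 2, 3, 4}
Tree: (single bag)
A single bag containing all 4 vertices is trivially a valid decomposition of width 3. For the lower bound, the 4 vertices {1, 2, 3, 4} are pairwise adjacent, and any tree decomposition puts a clique entirely inside one bag — forcing width ≥ 3. Hence tw(G) = 3 exactly.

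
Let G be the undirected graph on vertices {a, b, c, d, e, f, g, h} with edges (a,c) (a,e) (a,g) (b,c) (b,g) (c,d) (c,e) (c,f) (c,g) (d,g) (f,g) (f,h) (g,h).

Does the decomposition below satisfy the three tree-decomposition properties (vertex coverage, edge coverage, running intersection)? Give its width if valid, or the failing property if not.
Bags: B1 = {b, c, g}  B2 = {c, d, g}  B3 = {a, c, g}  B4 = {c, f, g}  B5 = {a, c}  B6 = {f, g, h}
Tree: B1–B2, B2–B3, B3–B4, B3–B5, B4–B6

No — vertex e appears in no bag.

A tree decomposition must satisfy three properties: every vertex lies in some bag; for every edge, both endpoints lie together in some bag; and for every vertex, the bags containing it form a connected subtree. Here vertex e appears in no bag, so the decomposition is invalid.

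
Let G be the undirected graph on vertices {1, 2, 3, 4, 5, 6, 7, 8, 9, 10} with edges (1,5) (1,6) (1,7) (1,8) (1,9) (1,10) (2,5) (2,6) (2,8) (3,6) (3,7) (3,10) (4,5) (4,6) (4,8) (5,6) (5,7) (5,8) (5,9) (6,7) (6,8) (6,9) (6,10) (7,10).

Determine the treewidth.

A width-3 tree decomposition is:
Bags: B1 = {1, 5, 6, 8}  B2 = {1, 5, 6, 7}  B3 = {4, 5, 6, 8}  B4 = {1, 5, 6, 9}  B5 = {1, 6, 7, 10}  B6 = {2, 5, 6, 8}  B7 = {3, 6, 7, 10}
Tree: B1–B2, B1–B3, B2–B4, B2–B5, B3–B6, B5–B7
The largest bag has 4 vertices, giving width 3; this decomposition certifies tw(G) ≤ 3. Conversely, {1, 6, 7, 10} is a clique of size 4, and the vertices of any clique must share a bag in every tree decomposition; so some bag has ≥ 4 vertices and tw(G) ≥ 3. Combining the bounds, tw(G) = 3.

3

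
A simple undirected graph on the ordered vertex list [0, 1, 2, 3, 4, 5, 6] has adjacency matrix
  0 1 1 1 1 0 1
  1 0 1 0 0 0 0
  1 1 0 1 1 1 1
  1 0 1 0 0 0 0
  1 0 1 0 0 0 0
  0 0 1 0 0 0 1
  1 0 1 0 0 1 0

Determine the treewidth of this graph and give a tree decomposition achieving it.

Treewidth 2.
Bags: B1 = {0, 2, 6}  B2 = {0, 2, 4}  B3 = {0, 1, 2}  B4 = {2, 5, 6}  B5 = {0, 2, 3}
Tree: B1–B2, B2–B3, B1–B4, B1–B5

The largest bag has 3 vertices, giving width 2; this decomposition certifies tw(G) ≤ 2. On the other hand G contains the 3-clique {0, 1, 2}. A clique must lie in a single bag of any decomposition, so no decomposition can have width below 2. Therefore the treewidth is 2.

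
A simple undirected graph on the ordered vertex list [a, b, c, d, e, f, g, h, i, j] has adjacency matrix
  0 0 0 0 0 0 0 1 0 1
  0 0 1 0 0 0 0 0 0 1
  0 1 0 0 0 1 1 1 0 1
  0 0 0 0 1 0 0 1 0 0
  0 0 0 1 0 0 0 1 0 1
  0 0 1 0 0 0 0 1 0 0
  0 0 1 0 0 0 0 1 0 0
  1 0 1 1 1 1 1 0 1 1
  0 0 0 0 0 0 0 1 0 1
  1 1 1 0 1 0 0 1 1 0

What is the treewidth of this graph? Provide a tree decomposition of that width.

The largest bag has 3 vertices, giving width 2; this decomposition certifies tw(G) ≤ 2. On the other hand G contains the 3-clique {d, e, h}. A clique must lie in a single bag of any decomposition, so no decomposition can have width below 2. Therefore the treewidth is 2.

Treewidth 2.
One optimal decomposition is:
Bags: B1 = {a, h, j}  B2 = {c, h, j}  B3 = {c, g, h}  B4 = {b, c, j}  B5 = {e, h, j}  B6 = {h, i, j}  B7 = {d, e, h}  B8 = {c, f, h}
Tree: B1–B2, B2–B3, B2–B4, B1–B5, B5–B6, B5–B7, B3–B8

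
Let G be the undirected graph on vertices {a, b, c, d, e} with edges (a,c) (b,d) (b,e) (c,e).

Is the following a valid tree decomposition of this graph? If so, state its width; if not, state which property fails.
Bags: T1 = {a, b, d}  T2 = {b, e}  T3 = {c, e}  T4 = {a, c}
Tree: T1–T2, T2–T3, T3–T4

A tree decomposition must satisfy three properties: every vertex lies in some bag; for every edge, both endpoints lie together in some bag; and for every vertex, the bags containing it form a connected subtree. Here bags containing vertex a are not connected in the tree, so the decomposition is invalid.

No — bags containing vertex a are not connected in the tree.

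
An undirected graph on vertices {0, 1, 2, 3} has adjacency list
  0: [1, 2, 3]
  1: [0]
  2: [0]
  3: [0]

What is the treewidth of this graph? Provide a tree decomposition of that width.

Treewidth 1.
Bags: B1 = {0, 3}  B2 = {0, 1}  B3 = {0, 2}
Tree: B1–B2, B2–B3

Each bag holds 2 vertices, so the decomposition has width 1, which upper-bounds the treewidth. G has an edge, so its treewidth is at least 1. Combining the bounds, tw(G) = 1.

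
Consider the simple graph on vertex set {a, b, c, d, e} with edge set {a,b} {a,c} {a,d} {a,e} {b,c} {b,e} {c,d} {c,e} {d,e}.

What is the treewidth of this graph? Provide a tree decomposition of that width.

Treewidth 3.
Bags: B1 = {a, c, d, e}  B2 = {a, b, c, e}
Tree: B1–B2

Each bag holds 4 vertices, so the decomposition has width 3, which upper-bounds the treewidth. For the lower bound, the 4 vertices {a, c, d, e} are pairwise adjacent, and any tree decomposition puts a clique entirely inside one bag — forcing width ≥ 3. Therefore the treewidth is 3.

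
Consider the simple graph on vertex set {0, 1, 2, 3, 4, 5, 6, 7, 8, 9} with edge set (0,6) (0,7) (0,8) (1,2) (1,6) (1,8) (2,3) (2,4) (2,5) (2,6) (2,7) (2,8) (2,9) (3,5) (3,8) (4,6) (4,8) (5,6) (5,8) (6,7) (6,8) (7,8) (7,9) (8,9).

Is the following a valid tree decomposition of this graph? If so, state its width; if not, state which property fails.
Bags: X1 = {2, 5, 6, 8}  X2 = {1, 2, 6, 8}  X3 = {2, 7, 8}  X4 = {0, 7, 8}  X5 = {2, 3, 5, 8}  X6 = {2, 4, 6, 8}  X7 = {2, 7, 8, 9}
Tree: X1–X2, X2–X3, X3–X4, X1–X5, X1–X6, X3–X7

No — edge (6,7) lies in no bag.

A tree decomposition must satisfy three properties: every vertex lies in some bag; for every edge, both endpoints lie together in some bag; and for every vertex, the bags containing it form a connected subtree. Here edge (6,7) lies in no bag, so the decomposition is invalid.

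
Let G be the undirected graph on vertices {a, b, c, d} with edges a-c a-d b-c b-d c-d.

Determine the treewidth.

2

A width-2 tree decomposition is:
Bags: B1 = {b, c, d}  B2 = {a, c, d}
Tree: B1–B2
The largest bag has 3 vertices, giving width 2; this decomposition certifies tw(G) ≤ 2. Conversely, {a, c, d} is a clique of size 3, and the vertices of any clique must share a bag in every tree decomposition; so some bag has ≥ 3 vertices and tw(G) ≥ 2. Combining the bounds, tw(G) = 2.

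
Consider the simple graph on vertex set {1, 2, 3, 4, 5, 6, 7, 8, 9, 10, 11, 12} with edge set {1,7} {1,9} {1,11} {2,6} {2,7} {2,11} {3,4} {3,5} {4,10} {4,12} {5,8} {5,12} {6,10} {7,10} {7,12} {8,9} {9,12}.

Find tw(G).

3

A width-3 tree decomposition is:
Bags: B1 = {3, 5, 8, 9}  B2 = {3, 5, 9, 12}  B3 = {3, 4, 9, 12}  B4 = {1, 4, 9, 12}  B5 = {1, 4, 7, 12}  B6 = {1, 4, 7, 10}  B7 = {1, 7, 10, 11}  B8 = {2, 7, 10, 11}  B9 = {2, 6, 10, 11}
Tree: B1–B2, B2–B3, B3–B4, B4–B5, B5–B6, B6–B7, B7–B8, B8–B9
Every bag has size at most 4, so the width is 4 − 1 = 3 and tw(G) ≤ 3. For the lower bound: the 4 vertex sets {3,5,8}, {9}, {12}, {1,4,7,10} are disjoint, each induces a connected subgraph, and every pair is joined by at least one edge of G. Contracting each set to a single vertex therefore yields K_{4} as a minor, and since treewidth is minor-monotone, tw(G) ≥ tw(K_{4}) = 3. Combining the bounds, tw(G) = 3.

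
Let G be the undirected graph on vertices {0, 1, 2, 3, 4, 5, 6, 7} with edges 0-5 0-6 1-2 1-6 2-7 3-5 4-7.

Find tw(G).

1

A width-1 tree decomposition is:
Bags: B1 = {3, 5}  B2 = {0, 5}  B3 = {0, 6}  B4 = {1, 6}  B5 = {1, 2}  B6 = {2, 7}  B7 = {4, 7}
Tree: B1–B2, B2–B3, B3–B4, B4–B5, B5–B6, B6–B7
Every bag has size at most 2, so the width is 2 − 1 = 1 and tw(G) ≤ 1. Any graph with an edge has treewidth ≥ 1, and G has the edge 3–5. Therefore the treewidth is 1.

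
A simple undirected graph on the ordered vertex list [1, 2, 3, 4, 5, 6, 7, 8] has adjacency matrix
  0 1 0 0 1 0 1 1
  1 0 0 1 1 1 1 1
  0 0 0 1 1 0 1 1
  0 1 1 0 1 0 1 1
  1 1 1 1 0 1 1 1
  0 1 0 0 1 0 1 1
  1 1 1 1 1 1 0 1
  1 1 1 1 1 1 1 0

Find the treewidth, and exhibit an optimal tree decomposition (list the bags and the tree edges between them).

Every bag has size at most 5, so the width is 5 − 1 = 4 and tw(G) ≤ 4. For the lower bound, the 5 vertices {1, 2, 5, 7, 8} are pairwise adjacent, and any tree decomposition puts a clique entirely inside one bag — forcing width ≥ 4. Hence tw(G) = 4 exactly.

Treewidth 4.
One optimal decomposition is:
Bags: B1 = {2, 4, 5, 7, 8}  B2 = {1, 2, 5, 7, 8}  B3 = {3, 4, 5, 7, 8}  B4 = {2, 5, 6, 7, 8}
Tree: B1–B2, B1–B3, B2–B4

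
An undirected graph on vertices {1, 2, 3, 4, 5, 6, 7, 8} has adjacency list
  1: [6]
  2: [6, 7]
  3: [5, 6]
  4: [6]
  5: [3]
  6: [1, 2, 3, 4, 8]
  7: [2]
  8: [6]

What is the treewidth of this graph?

1

A width-1 tree decomposition is:
Bags: B1 = {4, 6}  B2 = {3, 6}  B3 = {6, 8}  B4 = {2, 6}  B5 = {3, 5}  B6 = {2, 7}  B7 = {1, 6}
Tree: B1–B2, B1–B3, B1–B4, B2–B5, B4–B6, B1–B7
The largest bag has 2 vertices, giving width 1; this decomposition certifies tw(G) ≤ 1. Any graph with an edge has treewidth ≥ 1, and G has the edge 4–6. Combining the bounds, tw(G) = 1.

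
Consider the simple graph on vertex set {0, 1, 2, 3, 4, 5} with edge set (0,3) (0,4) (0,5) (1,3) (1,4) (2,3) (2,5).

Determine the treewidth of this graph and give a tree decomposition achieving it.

Treewidth 2.
One optimal decomposition is:
Bags: B1 = {0, 1, 4}  B2 = {0, 1, 3}  B3 = {0, 3, 5}  B4 = {2, 3, 5}
Tree: B1–B2, B2–B3, B3–B4

The largest bag has 3 vertices, giving width 2; this decomposition certifies tw(G) ≤ 2. The edges 4–1–3–0–4 form a cycle, so G is not a tree and its treewidth is at least 2. Hence tw(G) = 2 exactly.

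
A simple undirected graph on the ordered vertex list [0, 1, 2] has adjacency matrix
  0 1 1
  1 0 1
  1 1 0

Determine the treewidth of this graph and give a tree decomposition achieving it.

Treewidth 2.
Bags: B1 = {0, 1, 2}
Tree: (single bag)

With just one bag of size 3, the width is 3 − 1 = 2, so tw(G) ≤ 2. Conversely, {0, 1, 2} is a clique of size 3, and the vertices of any clique must share a bag in every tree decomposition; so some bag has ≥ 3 vertices and tw(G) ≥ 2. Hence tw(G) = 2 exactly.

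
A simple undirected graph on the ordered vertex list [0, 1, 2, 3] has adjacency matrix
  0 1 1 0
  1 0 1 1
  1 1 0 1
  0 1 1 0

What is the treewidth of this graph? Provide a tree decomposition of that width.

Treewidth 2.
Bags: B1 = {0, 1, 2}  B2 = {1, 2, 3}
Tree: B1–B2

Every bag has size at most 3, so the width is 3 − 1 = 2 and tw(G) ≤ 2. On the other hand G contains the 3-clique {0, 1, 2}. A clique must lie in a single bag of any decomposition, so no decomposition can have width below 2. Hence tw(G) = 2 exactly.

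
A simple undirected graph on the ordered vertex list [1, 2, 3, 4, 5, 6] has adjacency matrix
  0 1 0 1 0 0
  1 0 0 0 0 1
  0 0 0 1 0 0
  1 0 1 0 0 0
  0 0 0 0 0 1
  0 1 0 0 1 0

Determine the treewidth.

1

A width-1 tree decomposition is:
Bags: B1 = {3, 4}  B2 = {1, 4}  B3 = {1, 2}  B4 = {2, 6}  B5 = {5, 6}
Tree: B1–B2, B2–B3, B3–B4, B4–B5
The largest bag has 2 vertices, giving width 1; this decomposition certifies tw(G) ≤ 1. G has an edge, so its treewidth is at least 1. The upper and lower bounds meet at 1, so that is the treewidth.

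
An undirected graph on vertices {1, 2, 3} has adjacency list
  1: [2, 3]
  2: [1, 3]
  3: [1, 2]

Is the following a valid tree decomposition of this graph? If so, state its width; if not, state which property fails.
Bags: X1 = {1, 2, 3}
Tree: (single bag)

Checking the three conditions: (i) the bags cover all of {1, 2, 3}; (ii) for each edge, some bag contains both endpoints; (iii) the bags containing any fixed vertex form a subtree. All hold, so the decomposition is valid with width 3 − 1 = 2.

Yes; width 2.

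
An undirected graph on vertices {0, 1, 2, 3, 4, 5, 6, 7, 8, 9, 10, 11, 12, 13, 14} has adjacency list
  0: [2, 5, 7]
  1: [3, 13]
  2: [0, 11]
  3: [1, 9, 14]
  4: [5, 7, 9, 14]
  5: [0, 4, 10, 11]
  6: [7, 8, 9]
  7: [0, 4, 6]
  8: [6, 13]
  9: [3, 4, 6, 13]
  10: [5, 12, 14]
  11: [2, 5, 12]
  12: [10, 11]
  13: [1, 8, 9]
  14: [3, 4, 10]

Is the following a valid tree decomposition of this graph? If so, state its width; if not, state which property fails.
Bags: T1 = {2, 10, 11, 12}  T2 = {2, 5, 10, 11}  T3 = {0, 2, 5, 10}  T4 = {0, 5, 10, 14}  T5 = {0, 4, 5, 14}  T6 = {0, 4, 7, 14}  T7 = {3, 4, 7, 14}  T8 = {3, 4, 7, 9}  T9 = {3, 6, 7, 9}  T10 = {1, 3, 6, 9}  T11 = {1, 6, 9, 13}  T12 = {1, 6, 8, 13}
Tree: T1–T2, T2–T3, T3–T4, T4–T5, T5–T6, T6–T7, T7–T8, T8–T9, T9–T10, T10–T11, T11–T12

Every vertex of G appears in some bag (union = {0, 1, 2, 3, 4, 5, 6, 7, 8, 9, 10, 11, 12, 13, 14}); every edge is covered by a bag; and for each vertex v the set of bags containing v is connected in the bag tree. The decomposition is therefore valid. The largest bag has 4 vertices, so the width is 3.

Yes; width 3.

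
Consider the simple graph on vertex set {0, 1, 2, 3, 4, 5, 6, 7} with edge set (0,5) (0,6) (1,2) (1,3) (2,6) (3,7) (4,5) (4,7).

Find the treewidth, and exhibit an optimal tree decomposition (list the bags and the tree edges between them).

Treewidth 2.
One such decomposition:
Bags: B1 = {1, 3, 7}  B2 = {1, 4, 7}  B3 = {1, 4, 5}  B4 = {0, 1, 5}  B5 = {0, 1, 6}  B6 = {1, 2, 6}
Tree: B1–B2, B2–B3, B3–B4, B4–B5, B5–B6

The largest bag has 3 vertices, giving width 2; this decomposition certifies tw(G) ≤ 2. For the lower bound, G contains the cycle 1–3–7–4–5–0–6–2–1, so G is not a forest; only forests have treewidth ≤ 1, hence tw(G) ≥ 2. The upper and lower bounds meet at 2, so that is the treewidth.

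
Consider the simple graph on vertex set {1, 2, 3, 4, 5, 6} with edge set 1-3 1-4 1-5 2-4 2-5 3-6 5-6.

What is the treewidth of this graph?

A width-2 tree decomposition is:
Bags: B1 = {1, 2, 4}  B2 = {1, 2, 5}  B3 = {1, 3, 5}  B4 = {3, 5, 6}
Tree: B1–B2, B2–B3, B3–B4
Each bag holds 3 vertices, so the decomposition has width 2, which upper-bounds the treewidth. Since 4–2–5–1–4 is a cycle in G, G is not acyclic. Forests are exactly the graphs of treewidth ≤ 1, so tw(G) ≥ 2. The upper and lower bounds meet at 2, so that is the treewidth.

2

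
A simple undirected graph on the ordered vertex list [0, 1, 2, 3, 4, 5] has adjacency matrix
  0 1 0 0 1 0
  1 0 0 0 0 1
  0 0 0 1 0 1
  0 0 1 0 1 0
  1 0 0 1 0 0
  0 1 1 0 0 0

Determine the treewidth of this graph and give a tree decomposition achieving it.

Treewidth 2.
One optimal decomposition is:
Bags: B1 = {0, 1, 5}  B2 = {0, 4, 5}  B3 = {3, 4, 5}  B4 = {2, 3, 5}
Tree: B1–B2, B2–B3, B3–B4

Each bag holds 3 vertices, so the decomposition has width 2, which upper-bounds the treewidth. The edges 5–1–0–4–3–2–5 form a cycle, so G is not a tree and its treewidth is at least 2. Therefore the treewidth is 2.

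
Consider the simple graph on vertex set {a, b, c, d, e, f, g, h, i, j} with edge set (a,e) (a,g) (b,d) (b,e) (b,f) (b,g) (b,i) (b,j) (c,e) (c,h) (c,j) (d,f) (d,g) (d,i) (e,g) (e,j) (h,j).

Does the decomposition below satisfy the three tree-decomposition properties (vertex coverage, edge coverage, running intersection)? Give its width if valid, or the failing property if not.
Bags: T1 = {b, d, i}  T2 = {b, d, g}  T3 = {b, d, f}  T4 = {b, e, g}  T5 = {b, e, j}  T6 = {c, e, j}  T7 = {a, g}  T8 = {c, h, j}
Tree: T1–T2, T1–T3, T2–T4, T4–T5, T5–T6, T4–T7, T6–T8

No — edge (e,a) lies in no bag.

A tree decomposition must satisfy three properties: every vertex lies in some bag; for every edge, both endpoints lie together in some bag; and for every vertex, the bags containing it form a connected subtree. Here edge (e,a) lies in no bag, so the decomposition is invalid.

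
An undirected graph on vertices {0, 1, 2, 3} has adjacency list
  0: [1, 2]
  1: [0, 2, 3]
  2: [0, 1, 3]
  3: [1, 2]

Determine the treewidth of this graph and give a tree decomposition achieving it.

Each bag holds 3 vertices, so the decomposition has width 2, which upper-bounds the treewidth. Conversely, {0, 1, 2} is a clique of size 3, and the vertices of any clique must share a bag in every tree decomposition; so some bag has ≥ 3 vertices and tw(G) ≥ 2. Hence tw(G) = 2 exactly.

Treewidth 2.
Bags: B1 = {0, 1, 2}  B2 = {1, 2, 3}
Tree: B1–B2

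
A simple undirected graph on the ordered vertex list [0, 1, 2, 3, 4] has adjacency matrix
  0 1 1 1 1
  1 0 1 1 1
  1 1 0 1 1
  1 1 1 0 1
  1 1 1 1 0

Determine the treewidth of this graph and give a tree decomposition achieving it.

Treewidth 4.
Bags: B1 = {0, 1, 2, 3, 4}
Tree: (single bag)

A single bag containing all 5 vertices is trivially a valid decomposition of width 4. For the lower bound, the 5 vertices {0, 1, 2, 3, 4} are pairwise adjacent, and any tree decomposition puts a clique entirely inside one bag — forcing width ≥ 4. Hence tw(G) = 4 exactly.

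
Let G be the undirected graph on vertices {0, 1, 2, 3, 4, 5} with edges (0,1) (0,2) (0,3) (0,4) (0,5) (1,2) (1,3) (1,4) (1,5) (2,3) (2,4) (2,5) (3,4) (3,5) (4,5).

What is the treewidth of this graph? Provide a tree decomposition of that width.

A single bag containing all 6 vertices is trivially a valid decomposition of width 5. On the other hand G contains the 6-clique {0, 1, 2, 3, 4, 5}. A clique must lie in a single bag of any decomposition, so no decomposition can have width below 5. Hence tw(G) = 5 exactly.

Treewidth 5.
One optimal decomposition is:
Bags: B1 = {0, 1, 2, 3, 4, 5}
Tree: (single bag)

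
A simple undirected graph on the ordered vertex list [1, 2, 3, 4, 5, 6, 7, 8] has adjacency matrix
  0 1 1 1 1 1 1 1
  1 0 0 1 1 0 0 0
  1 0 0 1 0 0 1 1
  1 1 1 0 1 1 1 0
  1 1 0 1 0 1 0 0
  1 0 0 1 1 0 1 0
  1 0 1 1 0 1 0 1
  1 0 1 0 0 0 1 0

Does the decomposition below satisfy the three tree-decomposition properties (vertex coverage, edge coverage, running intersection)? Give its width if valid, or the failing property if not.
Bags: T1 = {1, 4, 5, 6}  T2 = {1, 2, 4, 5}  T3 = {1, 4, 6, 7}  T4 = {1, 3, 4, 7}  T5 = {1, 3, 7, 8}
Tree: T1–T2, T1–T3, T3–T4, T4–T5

Checking the three conditions: (i) the bags cover all of {1, 2, 3, 4, 5, 6, 7, 8}; (ii) for each edge, some bag contains both endpoints; (iii) the bags containing any fixed vertex form a subtree. All hold, so the decomposition is valid with width 4 − 1 = 3.

Yes; width 3.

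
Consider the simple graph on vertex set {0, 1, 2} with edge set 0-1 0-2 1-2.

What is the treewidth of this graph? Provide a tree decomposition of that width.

With just one bag of size 3, the width is 3 − 1 = 2, so tw(G) ≤ 2. Conversely, {0, 1, 2} is a clique of size 3, and the vertices of any clique must share a bag in every tree decomposition; so some bag has ≥ 3 vertices and tw(G) ≥ 2. Combining the bounds, tw(G) = 2.

Treewidth 2.
Bags: B1 = {0, 1, 2}
Tree: (single bag)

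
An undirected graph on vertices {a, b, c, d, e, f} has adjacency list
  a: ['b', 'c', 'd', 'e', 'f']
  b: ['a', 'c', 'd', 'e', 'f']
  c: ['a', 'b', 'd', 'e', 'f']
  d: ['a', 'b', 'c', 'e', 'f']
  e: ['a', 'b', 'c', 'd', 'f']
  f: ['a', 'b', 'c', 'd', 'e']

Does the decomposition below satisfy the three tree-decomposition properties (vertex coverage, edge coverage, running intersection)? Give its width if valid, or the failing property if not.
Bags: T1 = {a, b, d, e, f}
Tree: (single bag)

No — vertex c appears in no bag.

A tree decomposition must satisfy three properties: every vertex lies in some bag; for every edge, both endpoints lie together in some bag; and for every vertex, the bags containing it form a connected subtree. Here vertex c appears in no bag, so the decomposition is invalid.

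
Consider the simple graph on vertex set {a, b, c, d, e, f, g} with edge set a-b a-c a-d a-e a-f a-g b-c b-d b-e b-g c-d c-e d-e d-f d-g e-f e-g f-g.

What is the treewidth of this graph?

A width-4 tree decomposition is:
Bags: B1 = {a, d, e, f, g}  B2 = {a, b, d, e, g}  B3 = {a, b, c, d, e}
Tree: B1–B2, B2–B3
Each bag holds 5 vertices, so the decomposition has width 4, which upper-bounds the treewidth. On the other hand G contains the 5-clique {a, d, e, f, g}. A clique must lie in a single bag of any decomposition, so no decomposition can have width below 4. Combining the bounds, tw(G) = 4.

4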